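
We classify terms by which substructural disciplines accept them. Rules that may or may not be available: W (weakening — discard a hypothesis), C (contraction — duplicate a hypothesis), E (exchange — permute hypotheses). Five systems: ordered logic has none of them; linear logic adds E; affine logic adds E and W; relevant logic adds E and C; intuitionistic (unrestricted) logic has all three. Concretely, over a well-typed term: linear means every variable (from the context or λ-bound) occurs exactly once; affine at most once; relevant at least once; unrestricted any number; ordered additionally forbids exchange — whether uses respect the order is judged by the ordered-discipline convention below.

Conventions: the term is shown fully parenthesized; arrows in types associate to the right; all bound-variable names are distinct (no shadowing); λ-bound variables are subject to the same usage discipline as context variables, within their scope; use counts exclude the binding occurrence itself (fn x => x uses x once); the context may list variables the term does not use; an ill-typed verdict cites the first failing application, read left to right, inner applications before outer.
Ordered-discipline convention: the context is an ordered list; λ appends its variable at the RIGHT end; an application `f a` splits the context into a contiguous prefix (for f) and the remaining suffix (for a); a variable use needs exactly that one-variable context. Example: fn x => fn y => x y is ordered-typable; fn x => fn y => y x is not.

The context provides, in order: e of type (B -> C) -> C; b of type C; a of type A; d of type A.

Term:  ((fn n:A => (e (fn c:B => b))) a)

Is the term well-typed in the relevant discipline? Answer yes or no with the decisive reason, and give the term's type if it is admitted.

no — d, n, c never used (weakening)
usage: e: 1×; b: 1×; a: 1×; d: 0×; n [bound]: 0×; c [bound]: 0×
use order (left to right): e, b, a
typing: well-typed — term : C
per-discipline verdicts: ordered ✗, linear ✗, affine ✓, relevant ✗, unrestricted ✓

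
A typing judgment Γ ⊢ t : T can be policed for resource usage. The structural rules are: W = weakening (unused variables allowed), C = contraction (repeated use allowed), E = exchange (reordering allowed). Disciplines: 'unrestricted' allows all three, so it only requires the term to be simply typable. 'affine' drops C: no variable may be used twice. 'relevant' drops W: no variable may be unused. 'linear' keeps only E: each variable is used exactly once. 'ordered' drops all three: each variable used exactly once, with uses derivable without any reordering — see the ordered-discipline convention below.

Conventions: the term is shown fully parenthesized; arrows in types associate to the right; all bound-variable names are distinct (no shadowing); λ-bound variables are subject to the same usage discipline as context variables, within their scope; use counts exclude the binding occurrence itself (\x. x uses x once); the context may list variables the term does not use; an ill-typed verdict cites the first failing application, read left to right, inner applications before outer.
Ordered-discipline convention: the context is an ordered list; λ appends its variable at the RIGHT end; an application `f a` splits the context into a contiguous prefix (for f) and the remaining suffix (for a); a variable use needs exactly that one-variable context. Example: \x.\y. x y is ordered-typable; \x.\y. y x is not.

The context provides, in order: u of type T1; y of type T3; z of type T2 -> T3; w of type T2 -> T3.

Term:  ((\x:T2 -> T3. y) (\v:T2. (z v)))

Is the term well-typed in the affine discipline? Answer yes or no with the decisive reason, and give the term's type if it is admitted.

yes — no duplicate uses among u, y, z, w, x, v; term : T3
variable uses: u=0; y=1; z=1; w=0; x [bound]=0; v [bound]=1
use order (left to right): y, z, v
typing: ✓ — T3
all disciplines: ordered ✗, linear ✗, affine ✓, relevant ✗, unrestricted ✓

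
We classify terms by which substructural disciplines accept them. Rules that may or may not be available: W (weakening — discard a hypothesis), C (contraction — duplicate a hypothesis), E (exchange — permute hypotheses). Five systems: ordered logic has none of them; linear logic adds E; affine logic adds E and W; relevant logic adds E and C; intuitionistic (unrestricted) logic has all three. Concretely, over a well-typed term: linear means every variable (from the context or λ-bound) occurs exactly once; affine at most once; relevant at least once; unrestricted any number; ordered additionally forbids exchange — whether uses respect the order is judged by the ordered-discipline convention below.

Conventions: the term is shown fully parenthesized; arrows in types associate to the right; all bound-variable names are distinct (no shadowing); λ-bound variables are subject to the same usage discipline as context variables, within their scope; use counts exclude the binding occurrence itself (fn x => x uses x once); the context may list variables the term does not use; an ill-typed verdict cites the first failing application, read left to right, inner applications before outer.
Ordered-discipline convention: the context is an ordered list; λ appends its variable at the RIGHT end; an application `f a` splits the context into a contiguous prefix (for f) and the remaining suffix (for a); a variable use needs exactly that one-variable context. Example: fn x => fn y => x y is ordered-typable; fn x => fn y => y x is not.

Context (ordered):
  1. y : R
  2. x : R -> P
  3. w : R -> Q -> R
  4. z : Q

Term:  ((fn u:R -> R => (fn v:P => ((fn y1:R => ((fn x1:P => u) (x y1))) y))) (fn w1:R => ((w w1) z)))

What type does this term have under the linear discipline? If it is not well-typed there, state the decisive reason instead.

not well-typed under linear — v, x1 never used (weakening)
counts: y=1, x=1, w=1, z=1, u (λ-bound)=1, v (λ-bound)=0, y1 (λ-bound)=1, x1 (λ-bound)=0, w1 (λ-bound)=1
uses in reading order: u, x, y1, y, w, w1, z
typing: the term checks, with type P -> R -> R
all disciplines: ordered ✗, linear ✗, affine ✓, relevant ✗, unrestricted ✓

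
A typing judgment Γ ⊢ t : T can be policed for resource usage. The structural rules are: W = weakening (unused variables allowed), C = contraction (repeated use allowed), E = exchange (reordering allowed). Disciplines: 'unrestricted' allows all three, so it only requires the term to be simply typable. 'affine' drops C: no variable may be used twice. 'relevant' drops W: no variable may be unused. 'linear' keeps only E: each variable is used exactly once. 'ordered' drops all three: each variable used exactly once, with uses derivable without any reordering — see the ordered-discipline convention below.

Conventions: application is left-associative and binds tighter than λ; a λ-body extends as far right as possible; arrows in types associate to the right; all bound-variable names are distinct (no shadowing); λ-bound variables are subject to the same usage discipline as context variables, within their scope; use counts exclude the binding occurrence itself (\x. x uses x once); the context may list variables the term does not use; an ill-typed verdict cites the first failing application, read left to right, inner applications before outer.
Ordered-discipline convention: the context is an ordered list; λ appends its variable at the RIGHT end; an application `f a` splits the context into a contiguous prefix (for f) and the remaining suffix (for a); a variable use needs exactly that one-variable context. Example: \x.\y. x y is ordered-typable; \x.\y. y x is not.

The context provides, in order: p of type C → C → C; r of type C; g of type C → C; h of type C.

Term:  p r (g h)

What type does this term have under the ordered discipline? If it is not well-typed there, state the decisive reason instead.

term : C
variable uses: p ×1, r ×1, g ×1, h ×1
order of uses: p, r, g, h
typing: well-typed — term : C
summary: ordered ✓; linear ✓; affine ✓; relevant ✓; unrestricted ✓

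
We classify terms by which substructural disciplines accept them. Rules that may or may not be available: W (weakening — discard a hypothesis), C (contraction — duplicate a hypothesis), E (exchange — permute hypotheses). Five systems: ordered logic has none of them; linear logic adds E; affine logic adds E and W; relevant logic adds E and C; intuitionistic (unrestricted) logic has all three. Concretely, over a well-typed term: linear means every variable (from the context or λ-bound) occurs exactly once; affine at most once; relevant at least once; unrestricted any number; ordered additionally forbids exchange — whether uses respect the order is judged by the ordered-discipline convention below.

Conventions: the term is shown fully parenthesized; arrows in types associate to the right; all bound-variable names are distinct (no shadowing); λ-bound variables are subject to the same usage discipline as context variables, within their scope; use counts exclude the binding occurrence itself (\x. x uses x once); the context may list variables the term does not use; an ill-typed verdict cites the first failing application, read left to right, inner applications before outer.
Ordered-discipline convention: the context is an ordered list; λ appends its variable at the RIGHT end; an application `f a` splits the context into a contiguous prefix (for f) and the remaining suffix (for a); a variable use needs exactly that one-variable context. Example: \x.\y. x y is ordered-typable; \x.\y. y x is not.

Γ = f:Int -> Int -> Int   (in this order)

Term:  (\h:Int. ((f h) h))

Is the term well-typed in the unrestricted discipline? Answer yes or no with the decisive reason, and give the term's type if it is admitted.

yes — well-typed at Int -> Int; no restrictions here; term : Int -> Int
counts: f: 1; h (λ-bound): 2
order of uses: f, h, h
typing: the term checks, with type Int -> Int
across the five disciplines: ordered ✗; linear ✗; affine ✗; relevant ✓; unrestricted ✓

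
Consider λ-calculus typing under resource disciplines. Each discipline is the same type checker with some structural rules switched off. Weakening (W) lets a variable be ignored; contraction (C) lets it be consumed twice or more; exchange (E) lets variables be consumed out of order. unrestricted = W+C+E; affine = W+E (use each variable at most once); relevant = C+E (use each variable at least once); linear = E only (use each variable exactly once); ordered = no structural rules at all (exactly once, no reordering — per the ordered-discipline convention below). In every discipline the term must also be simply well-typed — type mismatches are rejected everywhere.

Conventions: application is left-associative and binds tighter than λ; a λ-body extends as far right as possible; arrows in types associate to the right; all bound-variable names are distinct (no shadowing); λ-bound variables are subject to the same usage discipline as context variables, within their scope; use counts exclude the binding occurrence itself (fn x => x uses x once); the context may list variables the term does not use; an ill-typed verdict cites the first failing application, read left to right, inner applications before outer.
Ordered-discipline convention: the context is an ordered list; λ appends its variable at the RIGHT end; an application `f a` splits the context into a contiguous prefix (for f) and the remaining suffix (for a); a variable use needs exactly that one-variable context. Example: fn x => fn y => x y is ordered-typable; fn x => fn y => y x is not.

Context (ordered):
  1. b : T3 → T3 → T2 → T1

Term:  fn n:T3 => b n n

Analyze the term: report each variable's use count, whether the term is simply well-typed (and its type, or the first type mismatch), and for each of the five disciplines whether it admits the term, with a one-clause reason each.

use counts: b ×1; n [bound] ×2
left-to-right use order: b, n, n
typing: ✓ — T3 → T2 → T1
ordered: ✗ — repeated use of n ×2
linear: ✗ — repeated use of n ×2
affine: ✗ — repeated use of n ×2
relevant: ✓ — none of b, n goes unused
unrestricted: ✓ — simply typable at T3 → T2 → T1; W, C, E all held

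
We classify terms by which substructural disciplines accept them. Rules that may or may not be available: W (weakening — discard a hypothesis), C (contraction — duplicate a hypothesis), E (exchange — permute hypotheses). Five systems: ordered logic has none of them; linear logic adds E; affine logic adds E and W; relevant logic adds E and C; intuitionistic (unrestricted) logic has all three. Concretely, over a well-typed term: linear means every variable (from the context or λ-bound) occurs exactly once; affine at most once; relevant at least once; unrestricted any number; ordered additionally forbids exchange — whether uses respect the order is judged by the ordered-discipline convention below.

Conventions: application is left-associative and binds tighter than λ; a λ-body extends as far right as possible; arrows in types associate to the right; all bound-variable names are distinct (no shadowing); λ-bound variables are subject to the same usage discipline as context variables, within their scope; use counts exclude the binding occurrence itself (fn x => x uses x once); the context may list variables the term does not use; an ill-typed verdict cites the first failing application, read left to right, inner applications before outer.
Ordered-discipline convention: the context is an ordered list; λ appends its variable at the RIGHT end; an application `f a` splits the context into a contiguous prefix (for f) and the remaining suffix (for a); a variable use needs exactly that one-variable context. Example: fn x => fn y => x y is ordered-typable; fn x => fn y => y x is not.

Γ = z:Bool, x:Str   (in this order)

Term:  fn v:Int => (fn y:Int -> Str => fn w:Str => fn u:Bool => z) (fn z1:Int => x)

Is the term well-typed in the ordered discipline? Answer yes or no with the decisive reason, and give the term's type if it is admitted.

no — v, y, w, u, z1 left unused
use counts: z=1; x=1; v [bound]=0; y [bound]=0; w [bound]=0; u [bound]=0; z1 [bound]=0
left-to-right use order: z, x
typing: ✓ — Int -> Str -> Bool -> Bool
summary: ordered ✗ | linear ✗ | affine ✓ | relevant ✗ | unrestricted ✓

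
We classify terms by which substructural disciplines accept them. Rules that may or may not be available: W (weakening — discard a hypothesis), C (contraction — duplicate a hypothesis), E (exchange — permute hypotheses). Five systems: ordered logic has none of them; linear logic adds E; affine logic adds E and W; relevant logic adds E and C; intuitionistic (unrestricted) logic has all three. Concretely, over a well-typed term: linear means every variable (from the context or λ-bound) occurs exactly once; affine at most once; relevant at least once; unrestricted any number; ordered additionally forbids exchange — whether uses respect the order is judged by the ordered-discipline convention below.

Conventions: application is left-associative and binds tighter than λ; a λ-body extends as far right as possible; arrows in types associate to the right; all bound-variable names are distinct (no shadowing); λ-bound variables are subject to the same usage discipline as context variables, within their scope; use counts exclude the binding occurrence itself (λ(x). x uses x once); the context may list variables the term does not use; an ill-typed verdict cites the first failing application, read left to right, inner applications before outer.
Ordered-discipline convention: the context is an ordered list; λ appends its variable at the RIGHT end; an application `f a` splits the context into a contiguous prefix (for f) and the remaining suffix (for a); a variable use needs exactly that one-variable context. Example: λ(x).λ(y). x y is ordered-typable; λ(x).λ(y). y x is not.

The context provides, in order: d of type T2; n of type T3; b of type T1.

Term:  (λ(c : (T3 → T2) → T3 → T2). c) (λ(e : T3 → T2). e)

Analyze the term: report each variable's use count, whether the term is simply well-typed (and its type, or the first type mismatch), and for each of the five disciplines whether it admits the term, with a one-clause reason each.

use counts: d: 0×; n: 0×; b: 0×; c (λ-bound): 1×; e (λ-bound): 1×
left-to-right use order: c, e
typing: ✓ — (T3 → T2) → T3 → T2
ordered ✗ (unused: d, n, b — weakening required)
linear ✗ (unused: d, n, b — weakening required)
affine ✓ (none of d, n, b, c, e used more than once)
relevant ✗ (unused: d, n, b — weakening required)
unrestricted ✓ (typability at (T3 → T2) → T3 → T2 is all that's needed)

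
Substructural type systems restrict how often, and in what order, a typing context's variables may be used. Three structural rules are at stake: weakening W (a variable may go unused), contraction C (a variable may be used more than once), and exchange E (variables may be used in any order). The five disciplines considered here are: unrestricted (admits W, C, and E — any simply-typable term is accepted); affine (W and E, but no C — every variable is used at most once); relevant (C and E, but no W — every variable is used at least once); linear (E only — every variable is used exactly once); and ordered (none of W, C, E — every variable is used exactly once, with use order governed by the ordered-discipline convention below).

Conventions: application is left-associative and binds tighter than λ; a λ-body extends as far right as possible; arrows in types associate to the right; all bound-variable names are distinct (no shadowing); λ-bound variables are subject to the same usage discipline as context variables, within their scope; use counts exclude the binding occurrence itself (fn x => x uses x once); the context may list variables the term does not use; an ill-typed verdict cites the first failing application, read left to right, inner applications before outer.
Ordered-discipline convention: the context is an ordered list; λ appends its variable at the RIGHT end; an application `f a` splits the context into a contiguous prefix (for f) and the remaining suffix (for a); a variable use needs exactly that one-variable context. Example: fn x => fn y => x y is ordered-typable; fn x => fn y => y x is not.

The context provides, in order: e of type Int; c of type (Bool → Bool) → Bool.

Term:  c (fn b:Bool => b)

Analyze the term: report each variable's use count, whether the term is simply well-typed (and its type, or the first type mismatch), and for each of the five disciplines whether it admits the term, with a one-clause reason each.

usage: e: 0, c: 1, b [bound]: 1
uses in reading order: c, b
typing: well-typed — term : Bool
ordered: ✗, e never used (weakening)
linear: ✗, e never used (weakening)
affine: ✓, no duplicate uses among e, c, b
relevant: ✗, e never used (weakening)
unrestricted: ✓, well-typed at Bool; no restrictions here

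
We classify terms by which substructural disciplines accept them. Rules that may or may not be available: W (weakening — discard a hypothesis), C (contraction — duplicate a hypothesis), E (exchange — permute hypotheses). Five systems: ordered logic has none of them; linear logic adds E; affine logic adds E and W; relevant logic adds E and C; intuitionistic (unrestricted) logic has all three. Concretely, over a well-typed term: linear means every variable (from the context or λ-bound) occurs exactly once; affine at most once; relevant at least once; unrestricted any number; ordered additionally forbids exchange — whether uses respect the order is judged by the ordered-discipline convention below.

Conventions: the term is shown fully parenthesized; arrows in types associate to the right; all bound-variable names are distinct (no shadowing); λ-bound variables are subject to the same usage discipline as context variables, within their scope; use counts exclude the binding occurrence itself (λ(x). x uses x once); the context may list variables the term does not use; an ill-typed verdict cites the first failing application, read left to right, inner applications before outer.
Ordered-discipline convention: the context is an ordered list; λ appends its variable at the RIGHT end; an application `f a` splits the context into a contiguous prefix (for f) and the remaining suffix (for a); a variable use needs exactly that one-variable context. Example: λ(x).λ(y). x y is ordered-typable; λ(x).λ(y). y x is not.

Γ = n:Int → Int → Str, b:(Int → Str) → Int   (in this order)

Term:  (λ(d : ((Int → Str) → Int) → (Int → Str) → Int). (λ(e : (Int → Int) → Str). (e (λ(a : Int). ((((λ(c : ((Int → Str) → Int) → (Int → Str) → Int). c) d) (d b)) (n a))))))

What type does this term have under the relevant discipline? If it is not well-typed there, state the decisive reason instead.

term : (((Int → Str) → Int) → (Int → Str) → Int) → ((Int → Int) → Str) → Str
variable uses: n: 1×, b: 1×, d [bound]: 2×, e [bound]: 1×, a [bound]: 1×, c [bound]: 1×
order of uses: e, c, d, d, b, n, a
typing: ✓ — (((Int → Str) → Int) → (Int → Str) → Int) → ((Int → Int) → Str) → Str
across the five disciplines: ordered ✗, linear ✗, affine ✗, relevant ✓, unrestricted ✓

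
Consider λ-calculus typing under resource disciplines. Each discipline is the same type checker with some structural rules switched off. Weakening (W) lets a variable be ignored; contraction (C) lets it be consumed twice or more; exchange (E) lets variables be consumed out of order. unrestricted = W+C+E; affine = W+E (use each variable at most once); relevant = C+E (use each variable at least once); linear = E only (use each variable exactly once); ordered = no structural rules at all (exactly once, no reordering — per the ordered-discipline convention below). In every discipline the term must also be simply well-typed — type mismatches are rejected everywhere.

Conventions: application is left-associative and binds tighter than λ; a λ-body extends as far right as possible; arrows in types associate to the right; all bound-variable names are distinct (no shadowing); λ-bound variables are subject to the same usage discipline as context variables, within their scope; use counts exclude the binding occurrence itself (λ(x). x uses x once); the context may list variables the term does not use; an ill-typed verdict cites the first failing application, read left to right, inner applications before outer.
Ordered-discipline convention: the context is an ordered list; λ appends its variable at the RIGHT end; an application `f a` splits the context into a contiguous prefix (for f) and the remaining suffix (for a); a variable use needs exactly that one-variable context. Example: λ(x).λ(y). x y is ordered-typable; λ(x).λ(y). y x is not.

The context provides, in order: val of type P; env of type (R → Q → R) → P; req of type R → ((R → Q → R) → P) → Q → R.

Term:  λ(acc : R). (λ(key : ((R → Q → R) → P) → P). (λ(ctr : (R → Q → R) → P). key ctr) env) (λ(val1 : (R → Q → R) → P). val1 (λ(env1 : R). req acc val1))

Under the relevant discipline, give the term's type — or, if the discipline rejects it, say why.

not well-typed under relevant — needs weakening: val, env1 unused
use counts: val=0, env=1, req=1, acc [bound]=1, key [bound]=1, ctr [bound]=1, val1 [bound]=2, env1 [bound]=0
left-to-right use order: key, ctr, env, val1, req, acc, val1
typing: the term checks, with type R → P
across the five disciplines: ordered ✗ · linear ✗ · affine ✗ · relevant ✗ · unrestricted ✓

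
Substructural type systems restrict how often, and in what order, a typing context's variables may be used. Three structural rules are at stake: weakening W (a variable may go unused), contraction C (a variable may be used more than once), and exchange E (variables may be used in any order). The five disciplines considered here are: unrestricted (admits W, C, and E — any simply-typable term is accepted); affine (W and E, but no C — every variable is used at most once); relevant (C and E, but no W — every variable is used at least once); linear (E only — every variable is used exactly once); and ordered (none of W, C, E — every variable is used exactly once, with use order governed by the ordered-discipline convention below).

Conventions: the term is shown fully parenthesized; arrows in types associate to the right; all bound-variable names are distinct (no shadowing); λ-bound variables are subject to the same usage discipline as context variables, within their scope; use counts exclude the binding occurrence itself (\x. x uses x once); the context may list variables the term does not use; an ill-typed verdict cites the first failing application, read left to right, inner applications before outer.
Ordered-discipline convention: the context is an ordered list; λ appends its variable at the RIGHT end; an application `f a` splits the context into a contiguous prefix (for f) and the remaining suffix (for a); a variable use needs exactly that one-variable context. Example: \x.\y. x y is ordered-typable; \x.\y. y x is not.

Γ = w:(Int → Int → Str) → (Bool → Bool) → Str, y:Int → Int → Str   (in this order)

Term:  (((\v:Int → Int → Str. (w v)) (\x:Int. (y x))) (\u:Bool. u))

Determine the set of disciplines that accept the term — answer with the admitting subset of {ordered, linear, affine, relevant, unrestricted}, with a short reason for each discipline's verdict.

admitted in: ordered, linear, affine, relevant, unrestricted
counts: w: 1; y: 1; v [bound]: 1; x [bound]: 1; u [bound]: 1
left-to-right use order: w, v, y, x, u
typing: well-typed — term : Str
ordered: ✓, one use each (w, y, v, x, u); ordered split holds
linear: ✓, single use per variable (w, y, v, x, u)
affine: ✓, w, y, v, x, u: no repeats, contraction unneeded
relevant: ✓, none of w, y, v, x, u goes unused
unrestricted: ✓, well-typed at Str; no restrictions here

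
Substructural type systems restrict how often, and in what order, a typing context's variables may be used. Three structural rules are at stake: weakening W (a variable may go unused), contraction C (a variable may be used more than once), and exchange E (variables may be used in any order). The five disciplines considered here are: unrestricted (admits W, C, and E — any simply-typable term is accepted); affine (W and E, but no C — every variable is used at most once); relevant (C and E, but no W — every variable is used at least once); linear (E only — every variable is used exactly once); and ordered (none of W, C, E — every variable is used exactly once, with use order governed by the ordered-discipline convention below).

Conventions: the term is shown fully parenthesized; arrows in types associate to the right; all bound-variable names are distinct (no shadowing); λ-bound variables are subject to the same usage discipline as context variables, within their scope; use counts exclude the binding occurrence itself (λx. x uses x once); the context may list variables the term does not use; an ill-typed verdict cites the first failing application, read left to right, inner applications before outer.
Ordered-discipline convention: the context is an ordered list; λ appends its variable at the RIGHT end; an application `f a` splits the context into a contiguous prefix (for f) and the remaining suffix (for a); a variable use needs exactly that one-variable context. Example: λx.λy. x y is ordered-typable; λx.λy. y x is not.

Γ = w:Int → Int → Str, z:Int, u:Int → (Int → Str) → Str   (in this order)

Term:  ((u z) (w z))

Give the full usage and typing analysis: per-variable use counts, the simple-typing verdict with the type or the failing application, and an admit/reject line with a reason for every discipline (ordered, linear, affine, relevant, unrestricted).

use counts: w: 1×, z: 2×, u: 1×
uses in reading order: u, z, w, z
typing: the term checks, with type Str
ordered ✗ (z ×2 used more than once (contraction))
linear ✗ (z ×2 used more than once (contraction))
affine ✗ (z ×2 used more than once (contraction))
relevant ✓ (w, z, u: all used, weakening unneeded)
unrestricted ✓ (type-checks (Str) and nothing is barred)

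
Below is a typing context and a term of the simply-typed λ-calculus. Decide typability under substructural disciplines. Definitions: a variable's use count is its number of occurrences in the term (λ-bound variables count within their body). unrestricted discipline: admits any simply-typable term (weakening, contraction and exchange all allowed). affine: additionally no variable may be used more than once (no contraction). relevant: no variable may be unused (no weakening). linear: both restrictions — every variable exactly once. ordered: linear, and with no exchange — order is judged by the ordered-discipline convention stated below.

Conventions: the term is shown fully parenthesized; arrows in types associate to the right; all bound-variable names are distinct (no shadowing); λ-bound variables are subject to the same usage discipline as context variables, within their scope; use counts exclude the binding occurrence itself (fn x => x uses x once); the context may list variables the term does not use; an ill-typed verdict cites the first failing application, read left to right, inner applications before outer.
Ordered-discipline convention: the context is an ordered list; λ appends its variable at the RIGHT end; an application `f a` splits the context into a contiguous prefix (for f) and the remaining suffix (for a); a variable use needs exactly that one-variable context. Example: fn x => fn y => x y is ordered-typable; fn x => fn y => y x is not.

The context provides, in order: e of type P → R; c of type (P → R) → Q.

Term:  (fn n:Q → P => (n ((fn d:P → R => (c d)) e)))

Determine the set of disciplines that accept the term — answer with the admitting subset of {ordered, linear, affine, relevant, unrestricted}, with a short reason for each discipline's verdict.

admitted in: linear, affine, relevant, unrestricted
use counts: e=1; c=1; n (bound)=1; d (bound)=1
left-to-right use order: n, c, d, e
typing: well-typed at (Q → P) → P
ordered: ✗, no ordered split (uses run n, c, d, e)
linear: ✓, single use per variable (e, c, n, d)
affine: ✓, none of e, c, n, d used more than once
relevant: ✓, none of e, c, n, d goes unused
unrestricted: ✓, type-checks ((Q → P) → P) and nothing is barred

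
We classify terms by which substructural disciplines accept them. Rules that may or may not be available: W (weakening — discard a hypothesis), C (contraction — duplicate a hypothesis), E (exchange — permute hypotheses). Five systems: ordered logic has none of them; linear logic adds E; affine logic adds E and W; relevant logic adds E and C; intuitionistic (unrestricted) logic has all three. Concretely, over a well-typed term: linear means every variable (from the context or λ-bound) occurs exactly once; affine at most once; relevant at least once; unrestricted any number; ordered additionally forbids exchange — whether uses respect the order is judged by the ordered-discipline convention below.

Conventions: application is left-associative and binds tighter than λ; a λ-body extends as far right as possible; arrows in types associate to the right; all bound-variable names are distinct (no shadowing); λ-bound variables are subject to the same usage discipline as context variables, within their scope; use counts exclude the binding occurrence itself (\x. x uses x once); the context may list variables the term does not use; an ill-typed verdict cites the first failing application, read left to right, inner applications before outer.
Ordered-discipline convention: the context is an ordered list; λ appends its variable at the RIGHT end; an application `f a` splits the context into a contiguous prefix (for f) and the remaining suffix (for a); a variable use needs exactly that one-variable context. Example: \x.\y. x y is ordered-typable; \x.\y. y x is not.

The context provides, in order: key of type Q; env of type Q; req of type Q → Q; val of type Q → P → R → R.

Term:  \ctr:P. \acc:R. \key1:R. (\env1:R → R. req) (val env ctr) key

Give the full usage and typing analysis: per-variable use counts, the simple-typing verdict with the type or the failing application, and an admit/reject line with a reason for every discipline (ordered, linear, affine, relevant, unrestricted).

variable uses: key=1, env=1, req=1, val=1, ctr (bound)=1, acc (bound)=0, key1 (bound)=0, env1 (bound)=0
left-to-right use order: req, val, env, ctr, key
typing: ✓ — P → R → R → Q
ordered: ✗ — acc, key1, env1 never used (weakening)
linear: ✗ — acc, key1, env1 never used (weakening)
affine: ✓ — none of key, env, req, val, ctr, acc, key1, env1 used more than once
relevant: ✗ — acc, key1, env1 never used (weakening)
unrestricted: ✓ — well-typed at P → R → R → Q; no restrictions here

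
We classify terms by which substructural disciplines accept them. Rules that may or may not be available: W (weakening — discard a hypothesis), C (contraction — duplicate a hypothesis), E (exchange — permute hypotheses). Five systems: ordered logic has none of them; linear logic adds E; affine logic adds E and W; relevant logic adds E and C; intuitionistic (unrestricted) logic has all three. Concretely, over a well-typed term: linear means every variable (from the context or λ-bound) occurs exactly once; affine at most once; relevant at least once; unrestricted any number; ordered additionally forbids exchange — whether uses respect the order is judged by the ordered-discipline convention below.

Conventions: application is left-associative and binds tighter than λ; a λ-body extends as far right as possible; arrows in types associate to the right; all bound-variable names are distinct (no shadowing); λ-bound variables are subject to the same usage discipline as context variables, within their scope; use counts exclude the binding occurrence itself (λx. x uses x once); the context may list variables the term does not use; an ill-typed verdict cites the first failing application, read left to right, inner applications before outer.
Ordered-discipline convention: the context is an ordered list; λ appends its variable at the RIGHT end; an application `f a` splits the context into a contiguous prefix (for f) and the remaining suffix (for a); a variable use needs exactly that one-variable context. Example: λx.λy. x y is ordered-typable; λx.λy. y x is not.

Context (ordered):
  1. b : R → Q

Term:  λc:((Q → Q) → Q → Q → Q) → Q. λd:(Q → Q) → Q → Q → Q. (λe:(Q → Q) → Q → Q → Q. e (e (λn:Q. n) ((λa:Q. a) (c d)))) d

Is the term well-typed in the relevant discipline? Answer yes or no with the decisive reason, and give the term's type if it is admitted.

no — b left unused
variable uses: b: 0×; c [bound]: 1×; d [bound]: 2×; e [bound]: 2×; n [bound]: 1×; a [bound]: 1×
order of uses: e, e, n, a, c, d, d
typing: well-typed — term : (((Q → Q) → Q → Q → Q) → Q) → ((Q → Q) → Q → Q → Q) → Q → Q → Q
per-discipline verdicts: ordered ✗ | linear ✗ | affine ✗ | relevant ✗ | unrestricted ✓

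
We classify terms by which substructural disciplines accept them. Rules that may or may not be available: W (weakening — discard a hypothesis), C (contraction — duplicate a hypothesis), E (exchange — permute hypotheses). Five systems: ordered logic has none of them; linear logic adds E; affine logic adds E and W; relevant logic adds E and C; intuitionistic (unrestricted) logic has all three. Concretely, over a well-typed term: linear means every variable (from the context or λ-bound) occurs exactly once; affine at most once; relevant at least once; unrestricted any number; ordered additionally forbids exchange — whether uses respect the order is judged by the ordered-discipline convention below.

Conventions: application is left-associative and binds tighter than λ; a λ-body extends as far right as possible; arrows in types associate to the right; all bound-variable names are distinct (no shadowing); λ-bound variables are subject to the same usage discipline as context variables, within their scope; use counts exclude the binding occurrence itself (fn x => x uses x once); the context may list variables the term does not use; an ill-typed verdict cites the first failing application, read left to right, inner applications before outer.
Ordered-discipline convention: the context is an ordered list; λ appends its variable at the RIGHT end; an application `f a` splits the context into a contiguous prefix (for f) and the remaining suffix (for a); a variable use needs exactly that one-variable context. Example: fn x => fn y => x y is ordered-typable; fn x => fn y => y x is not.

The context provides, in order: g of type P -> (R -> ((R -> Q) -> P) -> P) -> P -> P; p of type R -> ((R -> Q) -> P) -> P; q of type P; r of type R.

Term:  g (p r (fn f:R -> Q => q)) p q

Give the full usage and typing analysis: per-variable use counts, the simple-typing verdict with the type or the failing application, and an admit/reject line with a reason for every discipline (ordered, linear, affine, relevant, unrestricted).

usage: g: 1×, p: 2×, q: 2×, r: 1×, f [bound]: 0×
uses in reading order: g, p, r, q, p, q
typing: well-typed — term : P
ordered: ✗ — repeated use of p ×2, q ×2; needs weakening: f unused
linear: ✗ — repeated use of p ×2, q ×2; needs weakening: f unused
affine: ✗ — repeated use of p ×2, q ×2
relevant: ✗ — needs weakening: f unused
unrestricted: ✓ — simply typable at P; W, C, E all held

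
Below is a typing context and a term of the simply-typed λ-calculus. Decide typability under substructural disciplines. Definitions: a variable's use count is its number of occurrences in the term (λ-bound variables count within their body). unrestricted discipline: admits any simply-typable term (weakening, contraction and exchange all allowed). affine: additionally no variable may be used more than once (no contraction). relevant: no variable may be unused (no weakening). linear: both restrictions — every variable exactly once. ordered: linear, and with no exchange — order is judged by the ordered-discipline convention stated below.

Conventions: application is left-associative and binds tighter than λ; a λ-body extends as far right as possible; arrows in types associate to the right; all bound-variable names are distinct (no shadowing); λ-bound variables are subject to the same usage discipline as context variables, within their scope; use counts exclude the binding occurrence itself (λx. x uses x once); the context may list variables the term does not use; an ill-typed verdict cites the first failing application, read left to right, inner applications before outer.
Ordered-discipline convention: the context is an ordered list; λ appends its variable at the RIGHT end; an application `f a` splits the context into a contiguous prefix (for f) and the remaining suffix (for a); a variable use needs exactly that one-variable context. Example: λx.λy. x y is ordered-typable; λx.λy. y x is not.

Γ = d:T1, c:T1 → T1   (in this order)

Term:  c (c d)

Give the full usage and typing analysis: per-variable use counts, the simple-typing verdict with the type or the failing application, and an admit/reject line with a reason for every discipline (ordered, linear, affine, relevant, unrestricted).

usage: d: 1×, c: 2×
uses in reading order: c, c, d
typing: the term checks, with type T1
ordered ✗ (needs contraction — c ×2)
linear ✗ (needs contraction — c ×2)
affine ✗ (needs contraction — c ×2)
relevant ✓ (at least one use each (d, c))
unrestricted ✓ (well-typed at T1; no restrictions here)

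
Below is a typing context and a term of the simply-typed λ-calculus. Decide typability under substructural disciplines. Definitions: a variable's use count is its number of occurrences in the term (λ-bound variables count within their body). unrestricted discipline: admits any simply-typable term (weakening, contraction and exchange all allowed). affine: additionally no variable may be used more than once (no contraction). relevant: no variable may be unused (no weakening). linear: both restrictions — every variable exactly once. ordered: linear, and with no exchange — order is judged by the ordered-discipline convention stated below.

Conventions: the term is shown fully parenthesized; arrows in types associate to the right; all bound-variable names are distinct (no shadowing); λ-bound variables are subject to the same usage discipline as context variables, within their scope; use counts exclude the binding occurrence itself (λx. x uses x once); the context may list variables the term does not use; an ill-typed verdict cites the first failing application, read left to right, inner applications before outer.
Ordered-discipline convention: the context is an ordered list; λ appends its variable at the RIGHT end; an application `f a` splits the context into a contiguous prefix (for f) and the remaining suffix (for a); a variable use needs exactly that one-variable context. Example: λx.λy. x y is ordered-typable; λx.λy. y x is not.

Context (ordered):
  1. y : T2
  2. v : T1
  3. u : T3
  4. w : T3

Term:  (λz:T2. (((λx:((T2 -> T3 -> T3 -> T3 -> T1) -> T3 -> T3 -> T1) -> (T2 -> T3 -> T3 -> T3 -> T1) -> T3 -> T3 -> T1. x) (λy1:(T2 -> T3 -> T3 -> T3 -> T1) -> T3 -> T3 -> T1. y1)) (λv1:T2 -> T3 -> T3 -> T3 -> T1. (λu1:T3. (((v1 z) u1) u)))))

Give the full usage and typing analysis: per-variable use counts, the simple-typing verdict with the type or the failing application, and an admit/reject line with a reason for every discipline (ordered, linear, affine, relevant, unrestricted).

usage: y: 0; v: 0; u: 1; w: 0; z (bound): 1; x (bound): 1; y1 (bound): 1; v1 (bound): 1; u1 (bound): 1
uses in reading order: x, y1, v1, z, u1, u
typing: the term checks, with type T2 -> (T2 -> T3 -> T3 -> T3 -> T1) -> T3 -> T3 -> T1
ordered: ✗ — unused: y, v, w — weakening required
linear: ✗ — unused: y, v, w — weakening required
affine: ✓ — none of y, v, u, w, z, x, y1, v1, u1 used more than once
relevant: ✗ — unused: y, v, w — weakening required
unrestricted: ✓ — simply typable at T2 -> (T2 -> T3 -> T3 -> T3 -> T1) -> T3 -> T3 -> T1; W, C, E all held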